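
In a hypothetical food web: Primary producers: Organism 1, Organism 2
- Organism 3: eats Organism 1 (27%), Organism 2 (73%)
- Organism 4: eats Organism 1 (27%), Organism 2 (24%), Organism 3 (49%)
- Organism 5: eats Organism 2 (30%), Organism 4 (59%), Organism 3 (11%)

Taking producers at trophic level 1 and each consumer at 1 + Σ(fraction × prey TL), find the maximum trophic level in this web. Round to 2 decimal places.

Organism 3: 1 + (0.27×1 + 0.73×1) = 2
Organism 4: 1 + (0.27×1 + 0.24×1 + 0.49×2) = 2.49
Organism 5: 1 + (0.3×1 + 0.59×2.49 + 0.11×2) = 2.9891

2.99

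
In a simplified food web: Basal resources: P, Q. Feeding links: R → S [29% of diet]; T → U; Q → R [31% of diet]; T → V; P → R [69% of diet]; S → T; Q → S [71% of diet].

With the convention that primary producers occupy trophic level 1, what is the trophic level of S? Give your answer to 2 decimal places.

R: 1 + (0.31×1 + 0.69×1) = 2
S: 1 + (0.29×2 + 0.71×1) = 2.29
T: 1 + 2.29 = 3.29
U: 1 + 3.29 = 4.29
V: 1 + 3.29 = 4.29

2.29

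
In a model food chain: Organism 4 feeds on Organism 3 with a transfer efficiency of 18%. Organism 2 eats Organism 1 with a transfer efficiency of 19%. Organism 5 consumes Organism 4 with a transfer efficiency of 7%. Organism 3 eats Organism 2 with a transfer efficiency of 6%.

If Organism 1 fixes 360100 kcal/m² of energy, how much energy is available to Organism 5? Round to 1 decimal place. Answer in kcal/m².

Organism 2: 360100 × 0.19 = 68419 kcal/m²
Organism 3: 68419 × 0.06 = 4105.14 kcal/m²
Organism 4: 4105.14 × 0.18 = 738.9252 kcal/m²
Organism 5: 738.9252 × 0.07 = 51.724764 kcal/m²

51.7 kcal/m²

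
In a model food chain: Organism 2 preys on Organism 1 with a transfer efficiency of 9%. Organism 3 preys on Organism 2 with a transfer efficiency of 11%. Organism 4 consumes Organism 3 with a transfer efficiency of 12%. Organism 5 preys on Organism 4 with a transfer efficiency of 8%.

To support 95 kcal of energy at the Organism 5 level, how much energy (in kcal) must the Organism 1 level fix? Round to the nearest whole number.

Cumulative transfer efficiency: 0.09 × 0.11 × 0.12 × 0.08 = 0.00009504
Organism 1 energy = 95 / 0.00009504 = 999579 kcal

999579 kcal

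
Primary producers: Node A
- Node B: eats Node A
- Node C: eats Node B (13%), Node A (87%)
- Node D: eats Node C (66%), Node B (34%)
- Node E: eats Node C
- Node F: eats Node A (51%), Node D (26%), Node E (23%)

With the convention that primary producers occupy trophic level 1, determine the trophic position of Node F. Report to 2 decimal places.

Node B: 1 + 1 = 2
Node C: 1 + (0.13×2 + 0.87×1) = 2.13
Node D: 1 + (0.66×2.13 + 0.34×2) = 3.0858
Node E: 1 + 2.13 = 3.13
Node F: 1 + (0.51×1 + 0.26×3.0858 + 0.23×3.13) = 3.032208

3.03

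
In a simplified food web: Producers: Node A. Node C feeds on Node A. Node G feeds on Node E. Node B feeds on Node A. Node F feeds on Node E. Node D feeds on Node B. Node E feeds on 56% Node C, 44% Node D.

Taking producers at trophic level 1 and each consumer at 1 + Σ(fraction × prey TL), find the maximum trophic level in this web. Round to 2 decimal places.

4.44

Node B: 1 + 1 = 2
Node C: 1 + 1 = 2
Node D: 1 + 2 = 3
Node E: 1 + (0.56×2 + 0.44×3) = 3.44
Node F: 1 + 3.44 = 4.44
Node G: 1 + 3.44 = 4.44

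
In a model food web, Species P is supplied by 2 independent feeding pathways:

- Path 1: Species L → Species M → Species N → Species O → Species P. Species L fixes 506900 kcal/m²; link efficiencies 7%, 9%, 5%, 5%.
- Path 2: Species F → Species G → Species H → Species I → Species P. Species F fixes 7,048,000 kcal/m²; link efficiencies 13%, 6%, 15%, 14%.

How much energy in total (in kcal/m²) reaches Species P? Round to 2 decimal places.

1162.45 kcal/m²

Path 1: 506900 × 0.07 × 0.09 × 0.05 × 0.05 = 7.983675 kcal/m²
Path 2: 7048000 × 0.13 × 0.06 × 0.15 × 0.14 = 1154.4624 kcal/m²
Total at Species P: 7.983675 + 1154.4624 = 1162.446075 kcal/m²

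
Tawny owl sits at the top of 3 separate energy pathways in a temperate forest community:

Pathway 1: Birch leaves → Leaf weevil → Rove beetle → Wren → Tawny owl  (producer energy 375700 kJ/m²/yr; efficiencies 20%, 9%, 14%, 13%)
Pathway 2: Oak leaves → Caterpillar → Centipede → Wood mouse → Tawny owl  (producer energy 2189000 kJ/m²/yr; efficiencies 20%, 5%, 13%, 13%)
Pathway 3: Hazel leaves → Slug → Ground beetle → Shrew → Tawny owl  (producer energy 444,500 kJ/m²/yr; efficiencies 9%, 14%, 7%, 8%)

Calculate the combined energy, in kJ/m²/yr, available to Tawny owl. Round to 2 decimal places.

Pathway 1: 375700 × 0.2 × 0.09 × 0.14 × 0.13 = 123.07932 kJ/m²/yr
Pathway 2: 2189000 × 0.2 × 0.05 × 0.13 × 0.13 = 369.941 kJ/m²/yr
Pathway 3: 444500 × 0.09 × 0.14 × 0.07 × 0.08 = 31.36392 kJ/m²/yr
Total at Tawny owl: 123.07932 + 369.941 + 31.36392 = 524.38424 kJ/m²/yr

524.38 kJ/m²/yr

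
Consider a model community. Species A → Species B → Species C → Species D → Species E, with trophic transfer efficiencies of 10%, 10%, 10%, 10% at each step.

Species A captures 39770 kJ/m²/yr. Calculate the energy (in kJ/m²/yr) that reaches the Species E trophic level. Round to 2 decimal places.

3.98 kJ/m²/yr

Species B: 39770 × 0.1 = 3977 kJ/m²/yr
Species C: 3977 × 0.1 = 397.7 kJ/m²/yr
Species D: 397.7 × 0.1 = 39.77 kJ/m²/yr
Species E: 39.77 × 0.1 = 3.977 kJ/m²/yr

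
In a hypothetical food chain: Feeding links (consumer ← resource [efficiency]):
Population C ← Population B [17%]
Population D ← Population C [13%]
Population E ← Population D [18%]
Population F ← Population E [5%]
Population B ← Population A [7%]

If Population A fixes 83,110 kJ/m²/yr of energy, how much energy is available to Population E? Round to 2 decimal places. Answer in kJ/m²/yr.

23.14 kJ/m²/yr

Population B: 83110 × 0.07 = 5817.7 kJ/m²/yr
Population C: 5817.7 × 0.17 = 989.009 kJ/m²/yr
Population D: 989.009 × 0.13 = 128.57117 kJ/m²/yr
Population E: 128.57117 × 0.18 = 23.1428106 kJ/m²/yr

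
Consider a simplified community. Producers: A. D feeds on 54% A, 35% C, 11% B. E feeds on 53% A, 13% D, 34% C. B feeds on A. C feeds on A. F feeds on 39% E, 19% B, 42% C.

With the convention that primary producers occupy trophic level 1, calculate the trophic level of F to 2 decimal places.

B: 1 + 1 = 2
C: 1 + 1 = 2
D: 1 + (0.54×1 + 0.35×2 + 0.11×2) = 2.46
E: 1 + (0.53×1 + 0.13×2.46 + 0.34×2) = 2.5298
F: 1 + (0.39×2.5298 + 0.19×2 + 0.42×2) = 3.206622

3.21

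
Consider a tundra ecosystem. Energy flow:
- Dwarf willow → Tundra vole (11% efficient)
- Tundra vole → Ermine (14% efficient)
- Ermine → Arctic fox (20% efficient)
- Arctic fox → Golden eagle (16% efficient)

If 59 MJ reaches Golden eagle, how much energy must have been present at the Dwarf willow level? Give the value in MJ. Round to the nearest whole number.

119724 MJ

Cumulative transfer efficiency: 0.11 × 0.14 × 0.2 × 0.16 = 0.0004928
Dwarf willow energy = 59 / 0.0004928 = 119724 MJ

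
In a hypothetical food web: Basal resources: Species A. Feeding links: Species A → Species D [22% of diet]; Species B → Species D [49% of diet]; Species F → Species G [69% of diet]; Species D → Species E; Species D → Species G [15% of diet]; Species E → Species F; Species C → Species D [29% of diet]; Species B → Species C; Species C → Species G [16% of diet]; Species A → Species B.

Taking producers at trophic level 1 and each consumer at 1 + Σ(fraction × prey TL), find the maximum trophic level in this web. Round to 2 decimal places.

Species B: 1 + 1 = 2
Species C: 1 + 2 = 3
Species D: 1 + (0.22×1 + 0.49×2 + 0.29×3) = 3.07
Species E: 1 + 3.07 = 4.07
Species F: 1 + 4.07 = 5.07
Species G: 1 + (0.16×3 + 0.15×3.07 + 0.69×5.07) = 5.4388

5.44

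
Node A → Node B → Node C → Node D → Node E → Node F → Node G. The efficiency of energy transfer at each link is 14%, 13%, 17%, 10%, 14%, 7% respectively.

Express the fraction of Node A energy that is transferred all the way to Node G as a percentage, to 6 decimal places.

Product of link efficiencies: 0.14 × 0.13 × 0.17 × 0.1 × 0.14 × 0.07 = 0.00000303212
As a percentage: 0.00000303212 × 100 = 0.000303%

0.000303%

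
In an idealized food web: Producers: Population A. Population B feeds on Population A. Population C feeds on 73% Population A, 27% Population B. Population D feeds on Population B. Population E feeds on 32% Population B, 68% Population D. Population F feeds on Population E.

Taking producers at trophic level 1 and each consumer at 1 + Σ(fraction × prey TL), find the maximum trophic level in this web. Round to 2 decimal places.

Population B: 1 + 1 = 2
Population C: 1 + (0.73×1 + 0.27×2) = 2.27
Population D: 1 + 2 = 3
Population E: 1 + (0.32×2 + 0.68×3) = 3.68
Population F: 1 + 3.68 = 4.68

4.68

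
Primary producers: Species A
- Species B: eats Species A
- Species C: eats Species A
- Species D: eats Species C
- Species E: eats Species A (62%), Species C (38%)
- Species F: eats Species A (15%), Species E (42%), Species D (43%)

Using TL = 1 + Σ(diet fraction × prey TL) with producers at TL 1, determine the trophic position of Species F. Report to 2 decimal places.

Species B: 1 + 1 = 2
Species C: 1 + 1 = 2
Species D: 1 + 2 = 3
Species E: 1 + (0.62×1 + 0.38×2) = 2.38
Species F: 1 + (0.15×1 + 0.42×2.38 + 0.43×3) = 3.4396

3.44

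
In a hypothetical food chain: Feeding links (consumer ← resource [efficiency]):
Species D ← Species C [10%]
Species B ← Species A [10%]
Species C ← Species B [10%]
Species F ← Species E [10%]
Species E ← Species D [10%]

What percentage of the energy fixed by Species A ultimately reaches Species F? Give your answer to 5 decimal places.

0.00100%

Product of link efficiencies: 0.1 × 0.1 × 0.1 × 0.1 × 0.1 = 0.00001
As a percentage: 0.00001 × 100 = 0.00100%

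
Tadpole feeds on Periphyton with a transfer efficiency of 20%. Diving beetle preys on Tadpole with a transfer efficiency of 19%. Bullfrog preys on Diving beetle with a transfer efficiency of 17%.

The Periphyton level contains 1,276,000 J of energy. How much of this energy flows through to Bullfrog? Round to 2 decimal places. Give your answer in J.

Tadpole: 1276000 × 0.2 = 255200 J
Diving beetle: 255200 × 0.19 = 48488 J
Bullfrog: 48488 × 0.17 = 8242.96 J

8242.96 J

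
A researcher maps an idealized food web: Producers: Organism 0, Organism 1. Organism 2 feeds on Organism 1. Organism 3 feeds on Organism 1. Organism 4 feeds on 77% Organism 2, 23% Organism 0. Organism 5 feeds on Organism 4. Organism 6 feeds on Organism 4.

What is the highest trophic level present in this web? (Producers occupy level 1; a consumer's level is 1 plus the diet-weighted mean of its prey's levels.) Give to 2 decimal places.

Organism 2: 1 + 1 = 2
Organism 3: 1 + 1 = 2
Organism 4: 1 + (0.77×2 + 0.23×1) = 2.77
Organism 5: 1 + 2.77 = 3.77
Organism 6: 1 + 2.77 = 3.77

3.77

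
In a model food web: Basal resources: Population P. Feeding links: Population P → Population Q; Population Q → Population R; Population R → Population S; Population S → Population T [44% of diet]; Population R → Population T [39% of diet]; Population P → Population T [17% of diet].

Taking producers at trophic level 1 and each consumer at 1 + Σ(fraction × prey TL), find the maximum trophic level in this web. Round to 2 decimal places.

4.10

Population Q: 1 + 1 = 2
Population R: 1 + 2 = 3
Population S: 1 + 3 = 4
Population T: 1 + (0.44×4 + 0.39×3 + 0.17×1) = 4.1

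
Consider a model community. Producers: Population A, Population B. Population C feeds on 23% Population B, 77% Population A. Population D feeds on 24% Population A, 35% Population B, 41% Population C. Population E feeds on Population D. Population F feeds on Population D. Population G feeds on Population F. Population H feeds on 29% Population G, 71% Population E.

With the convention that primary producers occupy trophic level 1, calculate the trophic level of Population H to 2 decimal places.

4.70

Population C: 1 + (0.23×1 + 0.77×1) = 2
Population D: 1 + (0.24×1 + 0.35×1 + 0.41×2) = 2.41
Population E: 1 + 2.41 = 3.41
Population F: 1 + 2.41 = 3.41
Population G: 1 + 3.41 = 4.41
Population H: 1 + (0.29×4.41 + 0.71×3.41) = 4.7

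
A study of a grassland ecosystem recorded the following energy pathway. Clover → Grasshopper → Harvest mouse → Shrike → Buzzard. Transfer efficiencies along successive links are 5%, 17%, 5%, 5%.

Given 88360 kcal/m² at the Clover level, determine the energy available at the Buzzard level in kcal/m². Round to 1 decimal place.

1.9 kcal/m²

Grasshopper: 88360 × 0.05 = 4418 kcal/m²
Harvest mouse: 4418 × 0.17 = 751.06 kcal/m²
Shrike: 751.06 × 0.05 = 37.553 kcal/m²
Buzzard: 37.553 × 0.05 = 1.87765 kcal/m²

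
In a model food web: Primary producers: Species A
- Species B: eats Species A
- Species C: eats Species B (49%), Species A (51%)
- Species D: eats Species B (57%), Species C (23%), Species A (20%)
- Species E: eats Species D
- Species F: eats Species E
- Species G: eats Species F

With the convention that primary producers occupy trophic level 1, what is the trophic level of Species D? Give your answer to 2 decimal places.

2.91

Species B: 1 + 1 = 2
Species C: 1 + (0.49×2 + 0.51×1) = 2.49
Species D: 1 + (0.57×2 + 0.23×2.49 + 0.2×1) = 2.9127
Species E: 1 + 2.9127 = 3.9127
Species F: 1 + 3.9127 = 4.9127
Species G: 1 + 4.9127 = 5.9127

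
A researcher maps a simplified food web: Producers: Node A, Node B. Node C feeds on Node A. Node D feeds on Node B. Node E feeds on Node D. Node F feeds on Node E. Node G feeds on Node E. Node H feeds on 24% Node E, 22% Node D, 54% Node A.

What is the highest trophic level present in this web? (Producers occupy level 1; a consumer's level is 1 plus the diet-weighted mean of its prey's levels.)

4

Node C: 1 + 1 = 2
Node D: 1 + 1 = 2
Node E: 1 + 2 = 3
Node F: 1 + 3 = 4
Node G: 1 + 3 = 4
Node H: 1 + (0.24×3 + 0.22×2 + 0.54×1) = 2.7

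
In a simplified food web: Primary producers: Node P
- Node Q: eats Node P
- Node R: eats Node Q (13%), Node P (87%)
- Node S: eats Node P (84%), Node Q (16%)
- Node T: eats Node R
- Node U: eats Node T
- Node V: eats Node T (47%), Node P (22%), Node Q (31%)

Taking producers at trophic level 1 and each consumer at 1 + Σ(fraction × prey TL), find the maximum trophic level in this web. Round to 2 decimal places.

Node Q: 1 + 1 = 2
Node R: 1 + (0.13×2 + 0.87×1) = 2.13
Node S: 1 + (0.84×1 + 0.16×2) = 2.16
Node T: 1 + 2.13 = 3.13
Node U: 1 + 3.13 = 4.13
Node V: 1 + (0.47×3.13 + 0.22×1 + 0.31×2) = 3.3111

4.13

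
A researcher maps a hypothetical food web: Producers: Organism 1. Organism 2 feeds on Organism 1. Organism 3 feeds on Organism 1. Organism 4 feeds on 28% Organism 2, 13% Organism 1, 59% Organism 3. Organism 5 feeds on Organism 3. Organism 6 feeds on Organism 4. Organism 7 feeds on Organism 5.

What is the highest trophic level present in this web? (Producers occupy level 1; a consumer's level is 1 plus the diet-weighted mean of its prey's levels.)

4

Organism 2: 1 + 1 = 2
Organism 3: 1 + 1 = 2
Organism 4: 1 + (0.28×2 + 0.13×1 + 0.59×2) = 2.87
Organism 5: 1 + 2 = 3
Organism 6: 1 + 2.87 = 3.87
Organism 7: 1 + 3 = 4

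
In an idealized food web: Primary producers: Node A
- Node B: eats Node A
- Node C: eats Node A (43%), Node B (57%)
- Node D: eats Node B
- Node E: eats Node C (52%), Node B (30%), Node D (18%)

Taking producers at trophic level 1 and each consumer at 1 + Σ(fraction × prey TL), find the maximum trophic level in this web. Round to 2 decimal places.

Node B: 1 + 1 = 2
Node C: 1 + (0.43×1 + 0.57×2) = 2.57
Node D: 1 + 2 = 3
Node E: 1 + (0.52×2.57 + 0.3×2 + 0.18×3) = 3.4764

3.48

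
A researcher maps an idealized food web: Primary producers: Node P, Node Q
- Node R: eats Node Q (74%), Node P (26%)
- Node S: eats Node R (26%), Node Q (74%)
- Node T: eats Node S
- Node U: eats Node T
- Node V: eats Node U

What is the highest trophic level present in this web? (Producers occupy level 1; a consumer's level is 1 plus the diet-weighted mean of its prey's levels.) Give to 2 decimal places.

5.26

Node R: 1 + (0.74×1 + 0.26×1) = 2
Node S: 1 + (0.26×2 + 0.74×1) = 2.26
Node T: 1 + 2.26 = 3.26
Node U: 1 + 3.26 = 4.26
Node V: 1 + 4.26 = 5.26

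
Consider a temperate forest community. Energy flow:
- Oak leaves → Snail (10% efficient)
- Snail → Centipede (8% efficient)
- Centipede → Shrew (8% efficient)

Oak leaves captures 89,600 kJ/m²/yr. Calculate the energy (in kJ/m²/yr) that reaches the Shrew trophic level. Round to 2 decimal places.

Snail: 89600 × 0.1 = 8960 kJ/m²/yr
Centipede: 8960 × 0.08 = 716.8 kJ/m²/yr
Shrew: 716.8 × 0.08 = 57.344 kJ/m²/yr

57.34 kJ/m²/yr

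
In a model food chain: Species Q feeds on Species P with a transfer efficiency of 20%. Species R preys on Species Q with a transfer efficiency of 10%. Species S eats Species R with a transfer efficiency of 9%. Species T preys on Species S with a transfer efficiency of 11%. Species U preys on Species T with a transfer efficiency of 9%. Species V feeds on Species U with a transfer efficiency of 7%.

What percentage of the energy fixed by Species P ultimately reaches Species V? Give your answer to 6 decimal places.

0.000125%

Product of link efficiencies: 0.2 × 0.1 × 0.09 × 0.11 × 0.09 × 0.07 = 0.0000012474
As a percentage: 0.0000012474 × 100 = 0.000125%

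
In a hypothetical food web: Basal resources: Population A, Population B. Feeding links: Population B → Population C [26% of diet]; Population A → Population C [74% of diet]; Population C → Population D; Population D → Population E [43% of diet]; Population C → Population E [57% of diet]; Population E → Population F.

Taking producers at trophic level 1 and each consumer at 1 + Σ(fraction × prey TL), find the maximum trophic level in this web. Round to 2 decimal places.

Population C: 1 + (0.26×1 + 0.74×1) = 2
Population D: 1 + 2 = 3
Population E: 1 + (0.43×3 + 0.57×2) = 3.43
Population F: 1 + 3.43 = 4.43

4.43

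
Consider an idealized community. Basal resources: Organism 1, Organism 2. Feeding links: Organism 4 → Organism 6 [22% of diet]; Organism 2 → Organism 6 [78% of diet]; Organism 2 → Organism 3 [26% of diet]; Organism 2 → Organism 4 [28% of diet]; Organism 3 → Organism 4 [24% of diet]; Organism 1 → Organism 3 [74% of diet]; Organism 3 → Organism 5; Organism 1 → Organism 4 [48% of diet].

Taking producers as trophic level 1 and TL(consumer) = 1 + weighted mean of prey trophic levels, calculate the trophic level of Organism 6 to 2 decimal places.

2.27

Organism 3: 1 + (0.26×1 + 0.74×1) = 2
Organism 4: 1 + (0.48×1 + 0.24×2 + 0.28×1) = 2.24
Organism 5: 1 + 2 = 3
Organism 6: 1 + (0.22×2.24 + 0.78×1) = 2.2728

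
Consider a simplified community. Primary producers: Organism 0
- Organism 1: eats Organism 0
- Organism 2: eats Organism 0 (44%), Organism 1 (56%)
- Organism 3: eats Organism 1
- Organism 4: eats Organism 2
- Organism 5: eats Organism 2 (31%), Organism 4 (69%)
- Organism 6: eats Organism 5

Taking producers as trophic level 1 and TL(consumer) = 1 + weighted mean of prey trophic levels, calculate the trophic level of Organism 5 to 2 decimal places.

Organism 1: 1 + 1 = 2
Organism 2: 1 + (0.44×1 + 0.56×2) = 2.56
Organism 3: 1 + 2 = 3
Organism 4: 1 + 2.56 = 3.56
Organism 5: 1 + (0.31×2.56 + 0.69×3.56) = 4.25
Organism 6: 1 + 4.25 = 5.25

4.25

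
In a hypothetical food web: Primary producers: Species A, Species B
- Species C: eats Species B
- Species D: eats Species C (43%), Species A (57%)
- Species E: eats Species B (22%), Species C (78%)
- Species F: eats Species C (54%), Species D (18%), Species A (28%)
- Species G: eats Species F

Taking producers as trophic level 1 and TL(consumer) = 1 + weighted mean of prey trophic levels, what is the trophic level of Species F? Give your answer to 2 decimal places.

Species C: 1 + 1 = 2
Species D: 1 + (0.43×2 + 0.57×1) = 2.43
Species E: 1 + (0.22×1 + 0.78×2) = 2.78
Species F: 1 + (0.54×2 + 0.18×2.43 + 0.28×1) = 2.7974
Species G: 1 + 2.7974 = 3.7974

2.80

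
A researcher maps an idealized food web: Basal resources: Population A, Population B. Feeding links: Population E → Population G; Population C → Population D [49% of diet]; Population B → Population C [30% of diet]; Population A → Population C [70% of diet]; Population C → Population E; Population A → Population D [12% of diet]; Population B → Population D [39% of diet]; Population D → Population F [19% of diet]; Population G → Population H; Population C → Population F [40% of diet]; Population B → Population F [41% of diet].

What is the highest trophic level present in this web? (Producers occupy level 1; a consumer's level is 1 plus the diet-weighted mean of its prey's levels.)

Population C: 1 + (0.3×1 + 0.7×1) = 2
Population D: 1 + (0.49×2 + 0.39×1 + 0.12×1) = 2.49
Population E: 1 + 2 = 3
Population F: 1 + (0.4×2 + 0.41×1 + 0.19×2.49) = 2.6831
Population G: 1 + 3 = 4
Population H: 1 + 4 = 5

5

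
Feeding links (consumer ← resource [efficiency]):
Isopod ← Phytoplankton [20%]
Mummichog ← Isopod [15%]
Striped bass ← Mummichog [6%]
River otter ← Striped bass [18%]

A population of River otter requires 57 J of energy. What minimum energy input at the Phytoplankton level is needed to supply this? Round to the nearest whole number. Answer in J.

Cumulative transfer efficiency: 0.2 × 0.15 × 0.06 × 0.18 = 0.000324
Phytoplankton energy = 57 / 0.000324 = 175926 J

175926 J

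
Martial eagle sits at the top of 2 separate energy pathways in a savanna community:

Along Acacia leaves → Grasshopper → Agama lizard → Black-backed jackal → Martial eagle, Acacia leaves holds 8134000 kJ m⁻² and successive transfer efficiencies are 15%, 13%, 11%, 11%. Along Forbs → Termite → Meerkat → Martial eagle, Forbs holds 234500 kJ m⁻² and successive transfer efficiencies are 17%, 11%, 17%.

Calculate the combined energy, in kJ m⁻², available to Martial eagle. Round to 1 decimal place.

Via Acacia leaves: 8134000 × 0.15 × 0.13 × 0.11 × 0.11 = 1919.2173 kJ m⁻²
Via Forbs: 234500 × 0.17 × 0.11 × 0.17 = 745.4755 kJ m⁻²
Total at Martial eagle: 1919.2173 + 745.4755 = 2664.6928 kJ m⁻²

2664.7 kJ m⁻²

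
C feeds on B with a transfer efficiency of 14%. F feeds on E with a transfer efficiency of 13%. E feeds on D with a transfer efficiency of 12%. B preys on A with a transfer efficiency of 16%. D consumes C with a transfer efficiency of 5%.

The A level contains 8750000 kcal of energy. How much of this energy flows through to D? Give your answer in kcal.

9800 kcal

B: 8750000 × 0.16 = 1400000 kcal
C: 1400000 × 0.14 = 196000 kcal
D: 196000 × 0.05 = 9800 kcal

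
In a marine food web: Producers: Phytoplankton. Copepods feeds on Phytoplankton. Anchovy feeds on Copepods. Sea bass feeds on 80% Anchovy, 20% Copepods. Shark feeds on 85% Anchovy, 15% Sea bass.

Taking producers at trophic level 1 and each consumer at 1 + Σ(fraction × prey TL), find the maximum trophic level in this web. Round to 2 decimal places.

Copepods: 1 + 1 = 2
Anchovy: 1 + 2 = 3
Sea bass: 1 + (0.8×3 + 0.2×2) = 3.8
Shark: 1 + (0.85×3 + 0.15×3.8) = 4.12

4.12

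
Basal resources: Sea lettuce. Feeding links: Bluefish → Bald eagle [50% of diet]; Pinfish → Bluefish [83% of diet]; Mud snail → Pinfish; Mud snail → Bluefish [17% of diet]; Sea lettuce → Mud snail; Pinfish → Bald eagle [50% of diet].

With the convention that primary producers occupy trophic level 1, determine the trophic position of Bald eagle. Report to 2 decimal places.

4.42

Mud snail: 1 + 1 = 2
Pinfish: 1 + 2 = 3
Bluefish: 1 + (0.83×3 + 0.17×2) = 3.83
Bald eagle: 1 + (0.5×3 + 0.5×3.83) = 4.415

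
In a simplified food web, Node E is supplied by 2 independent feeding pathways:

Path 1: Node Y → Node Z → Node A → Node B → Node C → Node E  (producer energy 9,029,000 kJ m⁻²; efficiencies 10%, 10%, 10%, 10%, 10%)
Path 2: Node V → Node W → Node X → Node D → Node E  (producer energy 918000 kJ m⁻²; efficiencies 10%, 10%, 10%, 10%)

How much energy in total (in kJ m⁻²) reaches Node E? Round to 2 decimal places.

182.09 kJ m⁻²

Path 1: 9029000 × 0.1 × 0.1 × 0.1 × 0.1 × 0.1 = 90.29 kJ m⁻²
Path 2: 918000 × 0.1 × 0.1 × 0.1 × 0.1 = 91.8 kJ m⁻²
Total at Node E: 90.29 + 91.8 = 182.09 kJ m⁻²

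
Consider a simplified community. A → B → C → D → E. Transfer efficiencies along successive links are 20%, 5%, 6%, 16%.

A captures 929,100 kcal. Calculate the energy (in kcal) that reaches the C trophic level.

B: 929100 × 0.2 = 185820 kcal
C: 185820 × 0.05 = 9291 kcal

9291 kcal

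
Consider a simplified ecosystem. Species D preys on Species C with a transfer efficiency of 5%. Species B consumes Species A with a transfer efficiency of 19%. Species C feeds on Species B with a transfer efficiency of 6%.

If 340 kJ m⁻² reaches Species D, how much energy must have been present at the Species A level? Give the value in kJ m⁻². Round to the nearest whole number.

Cumulative transfer efficiency: 0.19 × 0.06 × 0.05 = 0.00057
Species A energy = 340 / 0.00057 = 596491 kJ m⁻²

596491 kJ m⁻²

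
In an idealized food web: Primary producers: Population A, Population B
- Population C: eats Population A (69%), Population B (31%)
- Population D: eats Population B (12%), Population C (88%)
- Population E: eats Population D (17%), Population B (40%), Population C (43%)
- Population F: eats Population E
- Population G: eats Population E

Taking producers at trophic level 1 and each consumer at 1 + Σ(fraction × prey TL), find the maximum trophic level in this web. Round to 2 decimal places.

Population C: 1 + (0.69×1 + 0.31×1) = 2
Population D: 1 + (0.12×1 + 0.88×2) = 2.88
Population E: 1 + (0.17×2.88 + 0.4×1 + 0.43×2) = 2.7496
Population F: 1 + 2.7496 = 3.7496
Population G: 1 + 2.7496 = 3.7496

3.75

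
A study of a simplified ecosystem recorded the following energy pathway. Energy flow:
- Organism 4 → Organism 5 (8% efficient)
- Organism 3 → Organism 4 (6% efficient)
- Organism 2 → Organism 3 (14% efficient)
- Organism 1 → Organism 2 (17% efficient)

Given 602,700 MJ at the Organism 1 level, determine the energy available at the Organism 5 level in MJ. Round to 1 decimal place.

Organism 2: 602700 × 0.17 = 102459 MJ
Organism 3: 102459 × 0.14 = 14344.26 MJ
Organism 4: 14344.26 × 0.06 = 860.6556 MJ
Organism 5: 860.6556 × 0.08 = 68.852448 MJ

68.9 MJ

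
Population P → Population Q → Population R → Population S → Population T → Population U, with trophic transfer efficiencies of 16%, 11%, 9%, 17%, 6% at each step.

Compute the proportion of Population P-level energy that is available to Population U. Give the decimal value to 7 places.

Product of link efficiencies: 0.16 × 0.11 × 0.09 × 0.17 × 0.06 = 0.0000161568

0.0000162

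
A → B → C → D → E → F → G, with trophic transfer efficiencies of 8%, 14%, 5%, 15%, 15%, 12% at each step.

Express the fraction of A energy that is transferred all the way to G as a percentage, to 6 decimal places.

0.000151%

Product of link efficiencies: 0.08 × 0.14 × 0.05 × 0.15 × 0.15 × 0.12 = 0.000001512
As a percentage: 0.000001512 × 100 = 0.000151%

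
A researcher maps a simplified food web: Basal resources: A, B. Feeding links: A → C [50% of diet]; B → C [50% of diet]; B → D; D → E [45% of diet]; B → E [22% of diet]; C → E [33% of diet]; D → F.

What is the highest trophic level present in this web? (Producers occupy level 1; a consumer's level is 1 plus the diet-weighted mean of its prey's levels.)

3

C: 1 + (0.5×1 + 0.5×1) = 2
D: 1 + 1 = 2
E: 1 + (0.45×2 + 0.22×1 + 0.33×2) = 2.78
F: 1 + 2 = 3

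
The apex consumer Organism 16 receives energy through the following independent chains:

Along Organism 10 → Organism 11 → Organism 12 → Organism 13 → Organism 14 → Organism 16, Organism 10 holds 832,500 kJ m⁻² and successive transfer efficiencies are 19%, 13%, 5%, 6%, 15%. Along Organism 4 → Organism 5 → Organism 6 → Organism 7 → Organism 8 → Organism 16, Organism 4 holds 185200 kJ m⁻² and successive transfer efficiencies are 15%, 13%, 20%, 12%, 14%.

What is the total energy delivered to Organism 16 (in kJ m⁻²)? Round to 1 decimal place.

Via Organism 10: 832500 × 0.19 × 0.13 × 0.05 × 0.06 × 0.15 = 9.2532375 kJ m⁻²
Via Organism 4: 185200 × 0.15 × 0.13 × 0.2 × 0.12 × 0.14 = 12.134304 kJ m⁻²
Total at Organism 16: 9.2532375 + 12.134304 = 21.3875415 kJ m⁻²

21.4 kJ m⁻²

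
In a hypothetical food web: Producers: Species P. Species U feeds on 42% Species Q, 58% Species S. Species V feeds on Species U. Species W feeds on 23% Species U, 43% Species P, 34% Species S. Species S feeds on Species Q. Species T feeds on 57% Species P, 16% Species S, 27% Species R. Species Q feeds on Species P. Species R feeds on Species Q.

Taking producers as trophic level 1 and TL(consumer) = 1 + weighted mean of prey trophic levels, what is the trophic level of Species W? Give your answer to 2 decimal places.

Species Q: 1 + 1 = 2
Species R: 1 + 2 = 3
Species S: 1 + 2 = 3
Species T: 1 + (0.57×1 + 0.16×3 + 0.27×3) = 2.86
Species U: 1 + (0.42×2 + 0.58×3) = 3.58
Species V: 1 + 3.58 = 4.58
Species W: 1 + (0.23×3.58 + 0.43×1 + 0.34×3) = 3.2734

3.27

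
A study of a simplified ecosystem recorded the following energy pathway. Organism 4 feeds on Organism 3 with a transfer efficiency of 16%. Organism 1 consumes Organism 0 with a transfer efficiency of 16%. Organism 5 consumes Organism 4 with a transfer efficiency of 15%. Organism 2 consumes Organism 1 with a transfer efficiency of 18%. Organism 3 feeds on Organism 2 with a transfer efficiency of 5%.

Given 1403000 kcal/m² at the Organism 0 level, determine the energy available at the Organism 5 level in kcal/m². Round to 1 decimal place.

Organism 1: 1403000 × 0.16 = 224480 kcal/m²
Organism 2: 224480 × 0.18 = 40406.4 kcal/m²
Organism 3: 40406.4 × 0.05 = 2020.32 kcal/m²
Organism 4: 2020.32 × 0.16 = 323.2512 kcal/m²
Organism 5: 323.2512 × 0.15 = 48.48768 kcal/m²

48.5 kcal/m²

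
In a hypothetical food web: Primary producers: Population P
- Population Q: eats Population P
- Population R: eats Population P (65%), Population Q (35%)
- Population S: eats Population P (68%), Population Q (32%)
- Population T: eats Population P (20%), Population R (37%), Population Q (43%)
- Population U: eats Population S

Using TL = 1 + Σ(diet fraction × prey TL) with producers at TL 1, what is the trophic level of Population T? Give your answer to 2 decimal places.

Population Q: 1 + 1 = 2
Population R: 1 + (0.65×1 + 0.35×2) = 2.35
Population S: 1 + (0.68×1 + 0.32×2) = 2.32
Population T: 1 + (0.2×1 + 0.37×2.35 + 0.43×2) = 2.9295
Population U: 1 + 2.32 = 3.32

2.93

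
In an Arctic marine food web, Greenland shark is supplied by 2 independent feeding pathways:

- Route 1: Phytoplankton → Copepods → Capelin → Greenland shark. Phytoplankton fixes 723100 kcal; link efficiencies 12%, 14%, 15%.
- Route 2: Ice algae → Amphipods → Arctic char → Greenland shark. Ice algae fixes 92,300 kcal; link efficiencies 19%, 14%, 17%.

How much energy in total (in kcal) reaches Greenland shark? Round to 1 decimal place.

Route 1: 723100 × 0.12 × 0.14 × 0.15 = 1822.212 kcal
Route 2: 92300 × 0.19 × 0.14 × 0.17 = 417.3806 kcal
Total at Greenland shark: 1822.212 + 417.3806 = 2239.5926 kcal

2239.6 kcal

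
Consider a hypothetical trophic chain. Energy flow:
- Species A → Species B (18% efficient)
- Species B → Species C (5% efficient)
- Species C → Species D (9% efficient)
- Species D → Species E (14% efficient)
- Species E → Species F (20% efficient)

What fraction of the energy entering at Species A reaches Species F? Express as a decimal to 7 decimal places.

0.0000227

Product of link efficiencies: 0.18 × 0.05 × 0.09 × 0.14 × 0.2 = 0.00002268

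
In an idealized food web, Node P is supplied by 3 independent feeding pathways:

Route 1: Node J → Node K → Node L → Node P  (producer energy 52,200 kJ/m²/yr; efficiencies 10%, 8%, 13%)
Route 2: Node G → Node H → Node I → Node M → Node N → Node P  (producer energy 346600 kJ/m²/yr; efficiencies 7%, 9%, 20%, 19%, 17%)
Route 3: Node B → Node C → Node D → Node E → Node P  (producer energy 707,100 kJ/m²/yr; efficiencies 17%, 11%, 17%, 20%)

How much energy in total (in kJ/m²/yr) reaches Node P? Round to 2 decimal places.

517.97 kJ/m²/yr

Route 1: 52200 × 0.1 × 0.08 × 0.13 = 54.288 kJ/m²/yr
Route 2: 346600 × 0.07 × 0.09 × 0.2 × 0.19 × 0.17 = 14.1059268 kJ/m²/yr
Route 3: 707100 × 0.17 × 0.11 × 0.17 × 0.2 = 449.57418 kJ/m²/yr
Total at Node P: 54.288 + 14.1059268 + 449.57418 = 517.9681068 kJ/m²/yr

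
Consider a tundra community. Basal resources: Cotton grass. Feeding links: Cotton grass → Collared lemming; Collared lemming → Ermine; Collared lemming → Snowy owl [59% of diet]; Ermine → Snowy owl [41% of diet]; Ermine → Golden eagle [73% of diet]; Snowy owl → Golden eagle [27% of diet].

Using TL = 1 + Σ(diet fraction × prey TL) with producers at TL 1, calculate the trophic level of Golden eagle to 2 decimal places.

Collared lemming: 1 + 1 = 2
Ermine: 1 + 2 = 3
Snowy owl: 1 + (0.59×2 + 0.41×3) = 3.41
Golden eagle: 1 + (0.73×3 + 0.27×3.41) = 4.1107

4.11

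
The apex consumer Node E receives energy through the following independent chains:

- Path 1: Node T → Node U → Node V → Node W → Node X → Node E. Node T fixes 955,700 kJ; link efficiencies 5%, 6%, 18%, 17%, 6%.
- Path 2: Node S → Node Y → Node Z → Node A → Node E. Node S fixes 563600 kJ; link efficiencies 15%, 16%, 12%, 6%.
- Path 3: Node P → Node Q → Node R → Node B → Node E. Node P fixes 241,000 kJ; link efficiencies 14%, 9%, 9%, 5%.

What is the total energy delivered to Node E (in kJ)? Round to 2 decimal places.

116.32 kJ

Path 1: 955700 × 0.05 × 0.06 × 0.18 × 0.17 × 0.06 = 5.2639956 kJ
Path 2: 563600 × 0.15 × 0.16 × 0.12 × 0.06 = 97.39008 kJ
Path 3: 241000 × 0.14 × 0.09 × 0.09 × 0.05 = 13.6647 kJ
Total at Node E: 5.2639956 + 97.39008 + 13.6647 = 116.3187756 kJ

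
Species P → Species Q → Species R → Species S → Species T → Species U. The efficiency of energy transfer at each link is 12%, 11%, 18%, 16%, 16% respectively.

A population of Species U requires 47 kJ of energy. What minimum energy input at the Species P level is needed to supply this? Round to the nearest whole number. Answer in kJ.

Cumulative transfer efficiency: 0.12 × 0.11 × 0.18 × 0.16 × 0.16 = 0.0000608256
Species P energy = 47 / 0.0000608256 = 772701 kJ

772701 kJ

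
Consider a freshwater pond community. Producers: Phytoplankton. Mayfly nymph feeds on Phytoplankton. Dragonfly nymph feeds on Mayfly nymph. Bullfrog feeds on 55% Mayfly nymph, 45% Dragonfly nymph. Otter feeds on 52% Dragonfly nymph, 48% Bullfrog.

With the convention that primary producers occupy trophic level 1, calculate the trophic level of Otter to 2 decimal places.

4.22

Mayfly nymph: 1 + 1 = 2
Dragonfly nymph: 1 + 2 = 3
Bullfrog: 1 + (0.55×2 + 0.45×3) = 3.45
Otter: 1 + (0.52×3 + 0.48×3.45) = 4.216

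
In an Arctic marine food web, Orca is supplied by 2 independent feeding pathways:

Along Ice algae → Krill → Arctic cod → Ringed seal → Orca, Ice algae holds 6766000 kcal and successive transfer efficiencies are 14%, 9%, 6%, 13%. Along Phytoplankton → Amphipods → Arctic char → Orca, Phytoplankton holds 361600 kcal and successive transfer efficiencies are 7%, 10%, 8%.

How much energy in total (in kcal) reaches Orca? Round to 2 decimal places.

Via Ice algae: 6766000 × 0.14 × 0.09 × 0.06 × 0.13 = 664.96248 kcal
Via Phytoplankton: 361600 × 0.07 × 0.1 × 0.08 = 202.496 kcal
Total at Orca: 664.96248 + 202.496 = 867.45848 kcal

867.46 kcal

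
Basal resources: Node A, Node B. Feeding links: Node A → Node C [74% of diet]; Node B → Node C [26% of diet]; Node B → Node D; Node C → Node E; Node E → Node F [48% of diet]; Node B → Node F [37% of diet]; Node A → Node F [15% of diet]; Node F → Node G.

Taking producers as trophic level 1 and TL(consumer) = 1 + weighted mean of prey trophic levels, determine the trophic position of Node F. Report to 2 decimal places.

Node C: 1 + (0.74×1 + 0.26×1) = 2
Node D: 1 + 1 = 2
Node E: 1 + 2 = 3
Node F: 1 + (0.48×3 + 0.37×1 + 0.15×1) = 2.96
Node G: 1 + 2.96 = 3.96

2.96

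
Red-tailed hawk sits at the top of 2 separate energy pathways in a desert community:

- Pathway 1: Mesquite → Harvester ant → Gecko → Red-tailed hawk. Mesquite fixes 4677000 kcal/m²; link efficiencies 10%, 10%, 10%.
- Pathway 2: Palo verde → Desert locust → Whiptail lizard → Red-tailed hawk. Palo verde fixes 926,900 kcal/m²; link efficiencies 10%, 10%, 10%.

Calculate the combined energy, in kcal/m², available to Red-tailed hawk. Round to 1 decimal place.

Pathway 1: 4677000 × 0.1 × 0.1 × 0.1 = 4677 kcal/m²
Pathway 2: 926900 × 0.1 × 0.1 × 0.1 = 926.9 kcal/m²
Total at Red-tailed hawk: 4677 + 926.9 = 5603.9 kcal/m²

5603.9 kcal/m²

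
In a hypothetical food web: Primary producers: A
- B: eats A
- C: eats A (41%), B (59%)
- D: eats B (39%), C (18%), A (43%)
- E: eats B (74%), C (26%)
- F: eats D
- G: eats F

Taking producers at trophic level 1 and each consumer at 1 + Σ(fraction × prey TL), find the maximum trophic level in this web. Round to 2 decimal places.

B: 1 + 1 = 2
C: 1 + (0.41×1 + 0.59×2) = 2.59
D: 1 + (0.39×2 + 0.18×2.59 + 0.43×1) = 2.6762
E: 1 + (0.74×2 + 0.26×2.59) = 3.1534
F: 1 + 2.6762 = 3.6762
G: 1 + 3.6762 = 4.6762

4.68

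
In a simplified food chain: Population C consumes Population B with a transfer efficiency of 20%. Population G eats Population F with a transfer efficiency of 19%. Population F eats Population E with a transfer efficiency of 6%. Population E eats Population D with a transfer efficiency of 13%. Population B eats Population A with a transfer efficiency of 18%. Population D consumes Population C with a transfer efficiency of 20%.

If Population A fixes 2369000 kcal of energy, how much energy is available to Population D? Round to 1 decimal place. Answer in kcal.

Population B: 2369000 × 0.18 = 426420 kcal
Population C: 426420 × 0.2 = 85284 kcal
Population D: 85284 × 0.2 = 17056.8 kcal

17056.8 kcal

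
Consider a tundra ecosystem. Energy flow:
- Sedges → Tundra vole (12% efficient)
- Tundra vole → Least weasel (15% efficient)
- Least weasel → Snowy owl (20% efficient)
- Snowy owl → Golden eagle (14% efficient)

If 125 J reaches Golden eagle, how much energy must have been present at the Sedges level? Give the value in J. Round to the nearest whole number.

248016 J

Cumulative transfer efficiency: 0.12 × 0.15 × 0.2 × 0.14 = 0.000504
Sedges energy = 125 / 0.000504 = 248016 J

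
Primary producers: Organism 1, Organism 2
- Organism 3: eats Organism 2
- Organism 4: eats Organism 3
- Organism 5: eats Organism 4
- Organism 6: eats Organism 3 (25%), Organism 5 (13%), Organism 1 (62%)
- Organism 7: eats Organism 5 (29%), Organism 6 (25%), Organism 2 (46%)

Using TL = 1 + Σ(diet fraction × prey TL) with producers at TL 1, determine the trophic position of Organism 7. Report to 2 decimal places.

3.28

Organism 3: 1 + 1 = 2
Organism 4: 1 + 2 = 3
Organism 5: 1 + 3 = 4
Organism 6: 1 + (0.25×2 + 0.13×4 + 0.62×1) = 2.64
Organism 7: 1 + (0.29×4 + 0.25×2.64 + 0.46×1) = 3.28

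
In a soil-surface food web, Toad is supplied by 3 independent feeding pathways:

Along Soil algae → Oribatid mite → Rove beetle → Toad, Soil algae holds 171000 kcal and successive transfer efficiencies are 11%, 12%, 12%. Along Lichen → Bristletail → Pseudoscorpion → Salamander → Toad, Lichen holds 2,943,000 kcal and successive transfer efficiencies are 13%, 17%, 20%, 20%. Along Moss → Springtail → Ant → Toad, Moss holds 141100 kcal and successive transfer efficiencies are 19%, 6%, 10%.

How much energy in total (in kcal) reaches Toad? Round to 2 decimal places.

3033.33 kcal

Via Soil algae: 171000 × 0.11 × 0.12 × 0.12 = 270.864 kcal
Via Lichen: 2943000 × 0.13 × 0.17 × 0.2 × 0.2 = 2601.612 kcal
Via Moss: 141100 × 0.19 × 0.06 × 0.1 = 160.854 kcal
Total at Toad: 270.864 + 2601.612 + 160.854 = 3033.33 kcal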